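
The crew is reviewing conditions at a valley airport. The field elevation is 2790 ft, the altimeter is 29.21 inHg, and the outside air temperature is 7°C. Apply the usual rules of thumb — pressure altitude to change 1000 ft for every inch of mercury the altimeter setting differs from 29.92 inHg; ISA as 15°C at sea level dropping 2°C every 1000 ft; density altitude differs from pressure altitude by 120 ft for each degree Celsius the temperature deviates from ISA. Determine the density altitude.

Pressure altitude = 2790 + (29.92 − 29.21) × 1000 = 2790 + (+710) = 3500 ft.
ISA temperature at 3500 ft = 15 − 2 × (3500/1000) = 8°C.
ISA deviation = 7 − 8 = -1°C.
Density altitude = 3500 + 120 × (-1) = 3380 ft.

3380 ft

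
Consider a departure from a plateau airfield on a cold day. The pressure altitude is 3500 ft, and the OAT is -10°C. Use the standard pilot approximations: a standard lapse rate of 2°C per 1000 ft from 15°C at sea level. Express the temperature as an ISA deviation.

ISA temperature at 3500 ft = 15 − 2 × (3500/1000) = 8°C.
Deviation = OAT − ISA = -10 − 8 = -18°C.

ISA-18°C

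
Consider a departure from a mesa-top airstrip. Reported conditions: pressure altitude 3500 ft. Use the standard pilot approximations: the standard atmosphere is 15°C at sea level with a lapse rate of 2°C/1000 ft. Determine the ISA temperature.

ISA temperature = 15 − 2 × (3500/1000) = 15 − 7 = 8°C.

8°C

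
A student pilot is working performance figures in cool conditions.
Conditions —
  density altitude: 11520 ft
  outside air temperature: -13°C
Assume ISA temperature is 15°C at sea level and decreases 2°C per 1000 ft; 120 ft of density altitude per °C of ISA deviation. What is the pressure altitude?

DA = PA + 120 × (OAT − (15 − 2·PA/1000)) = PA + 120·OAT − 1800 + 0.24·PA = 1.24·PA + 120·OAT − 1800.
So 1.24·PA = 11520 − 120 × (-13) + 1800 = 14880.
PA = 14880 / 1.24 = 12000 ft.

12000 ft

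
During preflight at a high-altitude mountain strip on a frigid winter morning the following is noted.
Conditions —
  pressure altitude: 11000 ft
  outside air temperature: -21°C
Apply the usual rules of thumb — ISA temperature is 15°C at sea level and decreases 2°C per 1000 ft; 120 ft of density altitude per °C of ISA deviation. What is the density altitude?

9320 ft

ISA temperature at 11000 ft = 15 − 2 × (11000/1000) = -7°C.
ISA deviation = -21 − (-7) = -14°C.
Density altitude = 11000 + 120 × (-14) = 11000 + (-1680) = 9320 ft.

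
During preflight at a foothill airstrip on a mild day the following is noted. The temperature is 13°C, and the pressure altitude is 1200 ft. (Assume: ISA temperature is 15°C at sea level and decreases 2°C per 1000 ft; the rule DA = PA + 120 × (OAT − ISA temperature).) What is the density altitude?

ISA temperature at 1200 ft = 15 − 2 × (1200/1000) = 12.6°C.
ISA deviation = 13 − 12.6 = +0.4°C.
Density altitude = 1200 + 120 × (0.4) = 1200 + (+48) = 1248 ft.

1248 ft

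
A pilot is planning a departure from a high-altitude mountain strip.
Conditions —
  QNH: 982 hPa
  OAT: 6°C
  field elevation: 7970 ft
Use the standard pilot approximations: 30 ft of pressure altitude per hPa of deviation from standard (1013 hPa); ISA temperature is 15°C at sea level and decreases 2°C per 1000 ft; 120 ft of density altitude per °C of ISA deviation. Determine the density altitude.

Pressure altitude = 7970 + (1013 − 982) × 30 = 7970 + (+930) = 8900 ft.
ISA temperature at 8900 ft = 15 − 2 × (8900/1000) = -2.8°C.
ISA deviation = 6 − (-2.8) = +8.8°C.
Density altitude = 8900 + 120 × (8.8) = 9956 ft.

9956 ft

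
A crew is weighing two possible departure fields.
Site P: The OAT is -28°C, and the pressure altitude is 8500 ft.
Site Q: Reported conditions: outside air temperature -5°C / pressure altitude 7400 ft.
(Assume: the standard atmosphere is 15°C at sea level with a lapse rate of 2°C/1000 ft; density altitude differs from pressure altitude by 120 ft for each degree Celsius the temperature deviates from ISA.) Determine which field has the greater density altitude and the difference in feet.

Site Q by 1396 ft

Site P: ISA temp = -2°C, deviation -26°C, DA = 8500 + 120 × (-26) = 5380 ft.
Site Q: ISA temp = 0.2°C, deviation -5.2°C, DA = 7400 + 120 × (-5.2) = 6776 ft.
Site Q is higher by 6776 − 5380 = 1396 ft.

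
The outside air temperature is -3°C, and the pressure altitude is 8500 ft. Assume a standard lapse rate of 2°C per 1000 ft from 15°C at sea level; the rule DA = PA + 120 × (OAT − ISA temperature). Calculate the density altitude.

ISA temperature at 8500 ft = 15 − 2 × (8500/1000) = -2°C.
ISA deviation = -3 − (-2) = -1°C.
Density altitude = 8500 + 120 × (-1) = 8500 + (-120) = 8380 ft.

8380 ft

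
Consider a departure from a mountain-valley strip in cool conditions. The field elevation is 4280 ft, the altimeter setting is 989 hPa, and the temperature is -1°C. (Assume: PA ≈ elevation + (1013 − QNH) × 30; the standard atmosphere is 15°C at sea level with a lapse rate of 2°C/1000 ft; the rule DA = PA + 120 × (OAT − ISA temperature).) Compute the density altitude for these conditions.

Pressure altitude = 4280 + (1013 − 989) × 30 = 4280 + (+720) = 5000 ft.
ISA temperature at 5000 ft = 15 − 2 × (5000/1000) = 5°C.
ISA deviation = -1 − 5 = -6°C.
Density altitude = 5000 + 120 × (-6) = 4280 ft.

4280 ft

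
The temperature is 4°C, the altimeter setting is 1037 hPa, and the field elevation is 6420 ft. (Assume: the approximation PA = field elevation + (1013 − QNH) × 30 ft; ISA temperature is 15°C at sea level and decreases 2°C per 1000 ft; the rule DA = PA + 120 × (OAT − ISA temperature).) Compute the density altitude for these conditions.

5748 ft

Pressure altitude = 6420 + (1013 − 1037) × 30 = 6420 + (-720) = 5700 ft.
ISA temperature at 5700 ft = 15 − 2 × (5700/1000) = 3.6°C.
ISA deviation = 4 − 3.6 = +0.4°C.
Density altitude = 5700 + 120 × (0.4) = 5748 ft.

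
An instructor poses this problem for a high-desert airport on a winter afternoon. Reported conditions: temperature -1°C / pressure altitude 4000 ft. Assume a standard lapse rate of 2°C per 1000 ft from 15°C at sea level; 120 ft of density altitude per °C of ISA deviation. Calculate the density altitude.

3040 ft

ISA temperature at 4000 ft = 15 − 2 × (4000/1000) = 7°C.
ISA deviation = -1 − 7 = -8°C.
Density altitude = 4000 + 120 × (-8) = 4000 + (-960) = 3040 ft.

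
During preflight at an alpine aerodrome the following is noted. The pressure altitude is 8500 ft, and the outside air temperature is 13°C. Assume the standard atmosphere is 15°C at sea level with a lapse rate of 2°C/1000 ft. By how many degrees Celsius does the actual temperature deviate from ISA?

ISA temperature at 8500 ft = 15 − 2 × (8500/1000) = -2°C.
Deviation = OAT − ISA = 13 − (-2) = +15°C.

ISA+15°C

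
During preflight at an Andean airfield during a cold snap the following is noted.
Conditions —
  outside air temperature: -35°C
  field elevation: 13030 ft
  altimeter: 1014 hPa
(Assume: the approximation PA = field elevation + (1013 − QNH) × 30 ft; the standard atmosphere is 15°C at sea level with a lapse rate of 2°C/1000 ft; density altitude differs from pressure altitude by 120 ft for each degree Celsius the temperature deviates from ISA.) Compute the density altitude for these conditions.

Pressure altitude = 13030 + (1013 − 1014) × 30 = 13030 + (-30) = 13000 ft.
ISA temperature at 13000 ft = 15 − 2 × (13000/1000) = -11°C.
ISA deviation = -35 − (-11) = -24°C.
Density altitude = 13000 + 120 × (-24) = 10120 ft.

10120 ft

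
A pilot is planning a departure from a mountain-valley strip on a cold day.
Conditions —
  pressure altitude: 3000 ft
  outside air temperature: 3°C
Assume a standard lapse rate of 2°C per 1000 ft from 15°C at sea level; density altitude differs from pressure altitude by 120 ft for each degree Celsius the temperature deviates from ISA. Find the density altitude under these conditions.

ISA temperature at 3000 ft = 15 − 2 × (3000/1000) = 9°C.
ISA deviation = 3 − 9 = -6°C.
Density altitude = 3000 + 120 × (-6) = 3000 + (-720) = 2280 ft.

2280 ft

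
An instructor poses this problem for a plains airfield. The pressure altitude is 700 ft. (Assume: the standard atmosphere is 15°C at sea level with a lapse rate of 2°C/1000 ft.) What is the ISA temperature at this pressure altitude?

13.6°C

ISA temperature = 15 − 2 × (700/1000) = 15 − 1.4 = 13.6°C.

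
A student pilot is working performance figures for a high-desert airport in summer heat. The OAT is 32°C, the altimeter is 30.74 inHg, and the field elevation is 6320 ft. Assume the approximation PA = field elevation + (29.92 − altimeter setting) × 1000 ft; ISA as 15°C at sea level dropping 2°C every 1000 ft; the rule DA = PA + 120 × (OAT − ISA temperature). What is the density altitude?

Pressure altitude = 6320 + (29.92 − 30.74) × 1000 = 6320 + (-820) = 5500 ft.
ISA temperature at 5500 ft = 15 − 2 × (5500/1000) = 4°C.
ISA deviation = 32 − 4 = +28°C.
Density altitude = 5500 + 120 × (28) = 8860 ft.

8860 ft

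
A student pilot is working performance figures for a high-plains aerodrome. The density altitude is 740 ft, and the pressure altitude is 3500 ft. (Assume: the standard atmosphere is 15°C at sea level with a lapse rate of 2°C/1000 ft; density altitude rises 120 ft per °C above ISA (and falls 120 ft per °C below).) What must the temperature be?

Density altitude − pressure altitude = 740 − 3500 = -2760 ft.
At 120 ft/°C that is an ISA deviation of -2760/120 = -23°C.
ISA temperature at 3500 ft = 15 − 2 × (3500/1000) = 8°C.
OAT = ISA + deviation = 8 + (-23) = -15°C.

-15°C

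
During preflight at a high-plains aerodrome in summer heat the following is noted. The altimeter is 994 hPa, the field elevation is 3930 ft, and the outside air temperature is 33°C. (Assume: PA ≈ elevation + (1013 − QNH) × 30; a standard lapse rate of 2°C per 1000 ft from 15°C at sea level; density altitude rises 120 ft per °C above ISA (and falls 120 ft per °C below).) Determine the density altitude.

Pressure altitude = 3930 + (1013 − 994) × 30 = 3930 + (+570) = 4500 ft.
ISA temperature at 4500 ft = 15 − 2 × (4500/1000) = 6°C.
ISA deviation = 33 − 6 = +27°C.
Density altitude = 4500 + 120 × (27) = 7740 ft.

7740 ft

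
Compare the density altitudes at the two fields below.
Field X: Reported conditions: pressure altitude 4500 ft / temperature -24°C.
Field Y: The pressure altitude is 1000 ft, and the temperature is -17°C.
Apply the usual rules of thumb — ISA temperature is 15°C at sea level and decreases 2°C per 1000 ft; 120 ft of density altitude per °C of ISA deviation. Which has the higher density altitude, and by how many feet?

Field X: ISA temp = 6°C, deviation -30°C, DA = 4500 + 120 × (-30) = 900 ft.
Field Y: ISA temp = 13°C, deviation -30°C, DA = 1000 + 120 × (-30) = -2600 ft.
Field X is higher by 900 − (-2600) = 3500 ft.

Field X by 3500 ft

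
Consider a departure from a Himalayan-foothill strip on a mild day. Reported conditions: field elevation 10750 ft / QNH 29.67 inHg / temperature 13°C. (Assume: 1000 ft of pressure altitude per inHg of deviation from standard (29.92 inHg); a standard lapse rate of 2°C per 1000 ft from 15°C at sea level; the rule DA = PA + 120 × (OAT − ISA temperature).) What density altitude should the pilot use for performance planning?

Pressure altitude = 10750 + (29.92 − 29.67) × 1000 = 10750 + (+250) = 11000 ft.
ISA temperature at 11000 ft = 15 − 2 × (11000/1000) = -7°C.
ISA deviation = 13 − (-7) = +20°C.
Density altitude = 11000 + 120 × (20) = 13400 ft.

13400 ft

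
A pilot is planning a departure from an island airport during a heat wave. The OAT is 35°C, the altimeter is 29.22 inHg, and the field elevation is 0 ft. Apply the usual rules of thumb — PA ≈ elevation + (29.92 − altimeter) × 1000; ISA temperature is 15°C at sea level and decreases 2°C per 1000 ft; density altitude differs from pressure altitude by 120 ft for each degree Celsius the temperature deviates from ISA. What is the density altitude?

3268 ft

Pressure altitude = 0 + (29.92 − 29.22) × 1000 = 0 + (+700) = 700 ft.
ISA temperature at 700 ft = 15 − 2 × (700/1000) = 13.6°C.
ISA deviation = 35 − 13.6 = +21.4°C.
Density altitude = 700 + 120 × (21.4) = 3268 ft.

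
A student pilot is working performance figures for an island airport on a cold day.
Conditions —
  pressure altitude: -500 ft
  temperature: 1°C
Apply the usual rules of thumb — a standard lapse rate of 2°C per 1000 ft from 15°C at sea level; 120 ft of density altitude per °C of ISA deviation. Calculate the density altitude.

-2300 ft

ISA temperature at -500 ft = 15 − 2 × (-500/1000) = 16°C.
ISA deviation = 1 − 16 = -15°C.
Density altitude = -500 + 120 × (-15) = -500 + (-1800) = -2300 ft.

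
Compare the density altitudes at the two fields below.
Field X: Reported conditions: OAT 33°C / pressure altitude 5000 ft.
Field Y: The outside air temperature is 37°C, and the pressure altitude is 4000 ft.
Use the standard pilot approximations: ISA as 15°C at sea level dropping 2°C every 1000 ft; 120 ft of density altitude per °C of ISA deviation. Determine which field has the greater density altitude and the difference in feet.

Field X by 760 ft

Field X: ISA temp = 5°C, deviation +28°C, DA = 5000 + 120 × 28 = 8360 ft.
Field Y: ISA temp = 7°C, deviation +30°C, DA = 4000 + 120 × 30 = 7600 ft.
Field X is higher by 8360 − 7600 = 760 ft.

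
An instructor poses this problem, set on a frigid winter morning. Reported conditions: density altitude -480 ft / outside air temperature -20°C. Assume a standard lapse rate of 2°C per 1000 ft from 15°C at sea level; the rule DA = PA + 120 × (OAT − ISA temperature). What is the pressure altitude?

DA = PA + 120 × (OAT − (15 − 2·PA/1000)) = PA + 120·OAT − 1800 + 0.24·PA = 1.24·PA + 120·OAT − 1800.
So 1.24·PA = -480 − 120 × (-20) + 1800 = 3720.
PA = 3720 / 1.24 = 3000 ft.

3000 ft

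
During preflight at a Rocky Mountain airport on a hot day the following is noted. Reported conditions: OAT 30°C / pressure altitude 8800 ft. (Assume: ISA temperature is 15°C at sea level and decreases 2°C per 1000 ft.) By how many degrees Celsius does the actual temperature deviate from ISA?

ISA temperature at 8800 ft = 15 − 2 × (8800/1000) = -2.6°C.
Deviation = OAT − ISA = 30 − (-2.6) = +32.6°C.

ISA+32.6°C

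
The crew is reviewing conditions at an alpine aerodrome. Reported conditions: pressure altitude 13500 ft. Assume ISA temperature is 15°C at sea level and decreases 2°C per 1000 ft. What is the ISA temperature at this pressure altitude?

ISA temperature = 15 − 2 × (13500/1000) = 15 − 27 = -12°C.

-12°C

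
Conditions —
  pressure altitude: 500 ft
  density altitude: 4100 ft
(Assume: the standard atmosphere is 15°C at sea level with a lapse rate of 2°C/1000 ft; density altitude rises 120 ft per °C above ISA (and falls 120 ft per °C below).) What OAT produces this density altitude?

44°C

Density altitude − pressure altitude = 4100 − 500 = +3600 ft.
At 120 ft/°C that is an ISA deviation of 3600/120 = +30°C.
ISA temperature at 500 ft = 15 − 2 × (500/1000) = 14°C.
OAT = ISA + deviation = 14 + (+30) = 44°C.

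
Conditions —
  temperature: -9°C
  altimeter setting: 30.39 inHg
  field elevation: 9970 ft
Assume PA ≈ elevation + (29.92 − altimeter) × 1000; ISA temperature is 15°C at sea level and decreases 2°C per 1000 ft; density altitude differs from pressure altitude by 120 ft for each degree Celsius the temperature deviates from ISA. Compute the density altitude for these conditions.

8900 ft

Pressure altitude = 9970 + (29.92 − 30.39) × 1000 = 9970 + (-470) = 9500 ft.
ISA temperature at 9500 ft = 15 − 2 × (9500/1000) = -4°C.
ISA deviation = -9 − (-4) = -5°C.
Density altitude = 9500 + 120 × (-5) = 8900 ft.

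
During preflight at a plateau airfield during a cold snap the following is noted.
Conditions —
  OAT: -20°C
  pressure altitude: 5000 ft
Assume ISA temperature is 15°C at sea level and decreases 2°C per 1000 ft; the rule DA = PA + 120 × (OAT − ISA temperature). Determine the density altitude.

2000 ft

ISA temperature at 5000 ft = 15 − 2 × (5000/1000) = 5°C.
ISA deviation = -20 − 5 = -25°C.
Density altitude = 5000 + 120 × (-25) = 5000 + (-3000) = 2000 ft.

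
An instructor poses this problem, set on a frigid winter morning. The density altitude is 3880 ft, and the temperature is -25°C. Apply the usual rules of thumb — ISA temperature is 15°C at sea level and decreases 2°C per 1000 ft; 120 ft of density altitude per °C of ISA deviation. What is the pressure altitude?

DA = PA + 120 × (OAT − (15 − 2·PA/1000)) = PA + 120·OAT − 1800 + 0.24·PA = 1.24·PA + 120·OAT − 1800.
So 1.24·PA = 3880 − 120 × (-25) + 1800 = 8680.
PA = 8680 / 1.24 = 7000 ft.

7000 ft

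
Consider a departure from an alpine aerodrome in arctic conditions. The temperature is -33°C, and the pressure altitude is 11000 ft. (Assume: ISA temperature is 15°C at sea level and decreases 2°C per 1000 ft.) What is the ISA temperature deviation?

ISA temperature at 11000 ft = 15 − 2 × (11000/1000) = -7°C.
Deviation = OAT − ISA = -33 − (-7) = -26°C.

ISA-26°C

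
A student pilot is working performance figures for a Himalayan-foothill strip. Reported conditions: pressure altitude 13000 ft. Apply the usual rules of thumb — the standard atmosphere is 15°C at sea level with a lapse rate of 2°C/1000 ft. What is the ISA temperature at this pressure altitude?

-11°C

ISA temperature = 15 − 2 × (13000/1000) = 15 − 26 = -11°C.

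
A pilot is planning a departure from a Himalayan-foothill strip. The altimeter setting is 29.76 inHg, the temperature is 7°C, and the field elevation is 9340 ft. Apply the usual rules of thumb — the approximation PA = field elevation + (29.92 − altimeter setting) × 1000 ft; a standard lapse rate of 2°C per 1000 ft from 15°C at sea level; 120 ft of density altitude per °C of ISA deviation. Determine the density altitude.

10820 ft

Pressure altitude = 9340 + (29.92 − 29.76) × 1000 = 9340 + (+160) = 9500 ft.
ISA temperature at 9500 ft = 15 − 2 × (9500/1000) = -4°C.
ISA deviation = 7 − (-4) = +11°C.
Density altitude = 9500 + 120 × (11) = 10820 ft.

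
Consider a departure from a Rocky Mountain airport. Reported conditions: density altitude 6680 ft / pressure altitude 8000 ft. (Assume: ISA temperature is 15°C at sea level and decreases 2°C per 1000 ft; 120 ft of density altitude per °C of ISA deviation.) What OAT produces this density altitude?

-12°C

Density altitude − pressure altitude = 6680 − 8000 = -1320 ft.
At 120 ft/°C that is an ISA deviation of -1320/120 = -11°C.
ISA temperature at 8000 ft = 15 − 2 × (8000/1000) = -1°C.
OAT = ISA + deviation = -1 + (-11) = -12°C.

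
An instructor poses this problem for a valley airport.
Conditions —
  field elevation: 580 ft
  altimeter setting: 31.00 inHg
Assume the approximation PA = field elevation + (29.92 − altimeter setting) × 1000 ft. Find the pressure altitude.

Pressure correction = (29.92 − 31.00) × 1000 = -1080 ft.
Pressure altitude = 580 + (-1080) = -500 ft.

-500 ft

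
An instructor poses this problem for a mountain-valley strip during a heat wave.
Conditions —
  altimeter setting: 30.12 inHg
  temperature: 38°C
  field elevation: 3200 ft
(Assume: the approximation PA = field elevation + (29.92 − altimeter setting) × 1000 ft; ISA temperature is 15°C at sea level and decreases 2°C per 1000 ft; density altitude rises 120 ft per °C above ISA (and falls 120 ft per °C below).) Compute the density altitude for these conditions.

6480 ft

Pressure altitude = 3200 + (29.92 − 30.12) × 1000 = 3200 + (-200) = 3000 ft.
ISA temperature at 3000 ft = 15 − 2 × (3000/1000) = 9°C.
ISA deviation = 38 − 9 = +29°C.
Density altitude = 3000 + 120 × (29) = 6480 ft.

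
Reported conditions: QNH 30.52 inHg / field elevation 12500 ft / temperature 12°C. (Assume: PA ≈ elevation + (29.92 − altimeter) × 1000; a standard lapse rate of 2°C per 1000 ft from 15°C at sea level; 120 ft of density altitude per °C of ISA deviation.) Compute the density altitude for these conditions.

14396 ft

Pressure altitude = 12500 + (29.92 − 30.52) × 1000 = 12500 + (-600) = 11900 ft.
ISA temperature at 11900 ft = 15 − 2 × (11900/1000) = -8.8°C.
ISA deviation = 12 − (-8.8) = +20.8°C.
Density altitude = 11900 + 120 × (20.8) = 14396 ft.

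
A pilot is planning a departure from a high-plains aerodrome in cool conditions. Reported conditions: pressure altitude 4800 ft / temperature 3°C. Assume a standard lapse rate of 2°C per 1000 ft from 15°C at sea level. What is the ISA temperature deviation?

ISA-2.4°C

ISA temperature at 4800 ft = 15 − 2 × (4800/1000) = 5.4°C.
Deviation = OAT − ISA = 3 − 5.4 = -2.4°C.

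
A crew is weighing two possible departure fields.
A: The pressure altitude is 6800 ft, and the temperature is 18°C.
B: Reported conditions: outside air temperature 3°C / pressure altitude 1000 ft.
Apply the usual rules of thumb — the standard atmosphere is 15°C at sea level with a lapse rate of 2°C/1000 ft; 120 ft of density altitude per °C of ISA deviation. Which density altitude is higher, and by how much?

A by 8992 ft

A: ISA temp = 1.4°C, deviation +16.6°C, DA = 6800 + 120 × 16.6 = 8792 ft.
B: ISA temp = 13°C, deviation -10°C, DA = 1000 + 120 × (-10) = -200 ft.
A is higher by 8792 − (-200) = 8992 ft.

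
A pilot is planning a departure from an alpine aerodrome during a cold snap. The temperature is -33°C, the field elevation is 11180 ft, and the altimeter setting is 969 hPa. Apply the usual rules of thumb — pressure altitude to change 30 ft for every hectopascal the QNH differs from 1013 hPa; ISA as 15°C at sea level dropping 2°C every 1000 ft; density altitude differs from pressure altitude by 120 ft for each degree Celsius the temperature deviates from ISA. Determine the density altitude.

9740 ft

Pressure altitude = 11180 + (1013 − 969) × 30 = 11180 + (+1320) = 12500 ft.
ISA temperature at 12500 ft = 15 − 2 × (12500/1000) = -10°C.
ISA deviation = -33 − (-10) = -23°C.
Density altitude = 12500 + 120 × (-23) = 9740 ft.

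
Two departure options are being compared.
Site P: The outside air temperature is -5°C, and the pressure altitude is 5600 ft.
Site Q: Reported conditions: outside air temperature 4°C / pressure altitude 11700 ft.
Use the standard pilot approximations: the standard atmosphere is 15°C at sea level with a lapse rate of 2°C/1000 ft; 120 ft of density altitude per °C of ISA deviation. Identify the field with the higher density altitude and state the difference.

Site Q by 8644 ft

Site P: ISA temp = 3.8°C, deviation -8.8°C, DA = 5600 + 120 × (-8.8) = 4544 ft.
Site Q: ISA temp = -8.4°C, deviation +12.4°C, DA = 11700 + 120 × 12.4 = 13188 ft.
Site Q is higher by 13188 − 4544 = 8644 ft.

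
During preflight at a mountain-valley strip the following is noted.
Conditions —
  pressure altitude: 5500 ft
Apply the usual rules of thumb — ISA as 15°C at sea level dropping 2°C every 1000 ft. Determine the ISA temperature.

4°C

ISA temperature = 15 − 2 × (5500/1000) = 15 − 11 = 4°C.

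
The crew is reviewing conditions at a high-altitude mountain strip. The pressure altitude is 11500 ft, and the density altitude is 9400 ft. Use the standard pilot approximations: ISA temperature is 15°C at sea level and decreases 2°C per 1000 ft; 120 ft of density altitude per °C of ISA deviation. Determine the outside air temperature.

Density altitude − pressure altitude = 9400 − 11500 = -2100 ft.
At 120 ft/°C that is an ISA deviation of -2100/120 = -17.5°C.
ISA temperature at 11500 ft = 15 − 2 × (11500/1000) = -8°C.
OAT = ISA + deviation = -8 + (-17.5) = -25.5°C.

-25.5°C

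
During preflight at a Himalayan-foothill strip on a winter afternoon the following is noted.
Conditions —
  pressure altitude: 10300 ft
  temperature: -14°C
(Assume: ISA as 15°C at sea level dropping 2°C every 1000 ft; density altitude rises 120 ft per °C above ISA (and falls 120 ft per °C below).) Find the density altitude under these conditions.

9292 ft

ISA temperature at 10300 ft = 15 − 2 × (10300/1000) = -5.6°C.
ISA deviation = -14 − (-5.6) = -8.4°C.
Density altitude = 10300 + 120 × (-8.4) = 10300 + (-1008) = 9292 ft.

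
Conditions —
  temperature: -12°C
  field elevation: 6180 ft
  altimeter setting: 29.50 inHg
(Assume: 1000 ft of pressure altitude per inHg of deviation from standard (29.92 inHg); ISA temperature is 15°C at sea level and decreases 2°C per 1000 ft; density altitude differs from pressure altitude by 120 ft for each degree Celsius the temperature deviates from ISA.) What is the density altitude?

4944 ft

Pressure altitude = 6180 + (29.92 − 29.50) × 1000 = 6180 + (+420) = 6600 ft.
ISA temperature at 6600 ft = 15 − 2 × (6600/1000) = 1.8°C.
ISA deviation = -12 − 1.8 = -13.8°C.
Density altitude = 6600 + 120 × (-13.8) = 4944 ft.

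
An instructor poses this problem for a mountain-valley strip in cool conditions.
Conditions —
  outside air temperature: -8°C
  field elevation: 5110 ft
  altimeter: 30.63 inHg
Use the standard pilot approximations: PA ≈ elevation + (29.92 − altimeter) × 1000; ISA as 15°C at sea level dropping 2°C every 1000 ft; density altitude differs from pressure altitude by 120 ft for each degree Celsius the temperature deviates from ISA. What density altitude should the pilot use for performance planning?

2696 ft

Pressure altitude = 5110 + (29.92 − 30.63) × 1000 = 5110 + (-710) = 4400 ft.
ISA temperature at 4400 ft = 15 − 2 × (4400/1000) = 6.2°C.
ISA deviation = -8 − 6.2 = -14.2°C.
Density altitude = 4400 + 120 × (-14.2) = 2696 ft.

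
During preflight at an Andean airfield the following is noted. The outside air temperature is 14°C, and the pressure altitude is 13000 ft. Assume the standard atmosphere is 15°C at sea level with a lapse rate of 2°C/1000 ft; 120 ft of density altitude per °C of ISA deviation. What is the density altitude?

16000 ft

ISA temperature at 13000 ft = 15 − 2 × (13000/1000) = -11°C.
ISA deviation = 14 − (-11) = +25°C.
Density altitude = 13000 + 120 × (25) = 13000 + (+3000) = 16000 ft.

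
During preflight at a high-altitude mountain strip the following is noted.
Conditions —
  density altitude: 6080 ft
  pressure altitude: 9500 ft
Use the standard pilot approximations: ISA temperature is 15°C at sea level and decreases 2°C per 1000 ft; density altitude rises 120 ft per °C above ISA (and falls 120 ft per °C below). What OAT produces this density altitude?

-32.5°C

Density altitude − pressure altitude = 6080 − 9500 = -3420 ft.
At 120 ft/°C that is an ISA deviation of -3420/120 = -28.5°C.
ISA temperature at 9500 ft = 15 − 2 × (9500/1000) = -4°C.
OAT = ISA + deviation = -4 + (-28.5) = -32.5°C.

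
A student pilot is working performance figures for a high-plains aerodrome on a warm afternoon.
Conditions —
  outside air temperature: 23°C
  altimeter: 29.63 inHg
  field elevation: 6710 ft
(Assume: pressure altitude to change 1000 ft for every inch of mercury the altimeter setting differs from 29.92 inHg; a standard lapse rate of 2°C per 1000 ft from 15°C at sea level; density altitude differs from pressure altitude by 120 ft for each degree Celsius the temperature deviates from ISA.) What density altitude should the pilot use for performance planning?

Pressure altitude = 6710 + (29.92 − 29.63) × 1000 = 6710 + (+290) = 7000 ft.
ISA temperature at 7000 ft = 15 − 2 × (7000/1000) = 1°C.
ISA deviation = 23 − 1 = +22°C.
Density altitude = 7000 + 120 × (22) = 9640 ft.

9640 ft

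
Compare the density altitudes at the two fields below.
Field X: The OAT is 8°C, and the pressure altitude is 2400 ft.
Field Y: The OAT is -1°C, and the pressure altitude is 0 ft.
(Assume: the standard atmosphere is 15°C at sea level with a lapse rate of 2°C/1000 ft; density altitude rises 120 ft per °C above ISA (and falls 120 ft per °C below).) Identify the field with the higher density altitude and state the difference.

Field X: ISA temp = 10.2°C, deviation -2.2°C, DA = 2400 + 120 × (-2.2) = 2136 ft.
Field Y: ISA temp = 15°C, deviation -16°C, DA = 0 + 120 × (-16) = -1920 ft.
Field X is higher by 2136 − (-1920) = 4056 ft.

Field X by 4056 ft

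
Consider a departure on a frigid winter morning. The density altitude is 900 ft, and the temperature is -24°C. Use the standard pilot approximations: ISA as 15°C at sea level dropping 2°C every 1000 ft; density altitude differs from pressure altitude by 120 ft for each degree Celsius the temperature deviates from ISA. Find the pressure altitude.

4500 ft

DA = PA + 120 × (OAT − (15 − 2·PA/1000)) = PA + 120·OAT − 1800 + 0.24·PA = 1.24·PA + 120·OAT − 1800.
So 1.24·PA = 900 − 120 × (-24) + 1800 = 5580.
PA = 5580 / 1.24 = 4500 ft.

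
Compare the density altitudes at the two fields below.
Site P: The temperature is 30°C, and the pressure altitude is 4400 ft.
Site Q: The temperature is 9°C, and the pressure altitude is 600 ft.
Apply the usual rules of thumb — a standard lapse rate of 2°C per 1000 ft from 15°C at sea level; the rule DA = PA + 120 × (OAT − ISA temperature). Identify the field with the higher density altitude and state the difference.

Site P: ISA temp = 6.2°C, deviation +23.8°C, DA = 4400 + 120 × 23.8 = 7256 ft.
Site Q: ISA temp = 13.8°C, deviation -4.8°C, DA = 600 + 120 × (-4.8) = 24 ft.
Site P is higher by 7256 − 24 = 7232 ft.

Site P by 7232 ft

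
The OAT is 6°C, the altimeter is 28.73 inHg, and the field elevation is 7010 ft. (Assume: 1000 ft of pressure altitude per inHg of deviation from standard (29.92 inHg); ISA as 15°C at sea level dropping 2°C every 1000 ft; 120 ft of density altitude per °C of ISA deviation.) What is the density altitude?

Pressure altitude = 7010 + (29.92 − 28.73) × 1000 = 7010 + (+1190) = 8200 ft.
ISA temperature at 8200 ft = 15 − 2 × (8200/1000) = -1.4°C.
ISA deviation = 6 − (-1.4) = +7.4°C.
Density altitude = 8200 + 120 × (7.4) = 9088 ft.

9088 ft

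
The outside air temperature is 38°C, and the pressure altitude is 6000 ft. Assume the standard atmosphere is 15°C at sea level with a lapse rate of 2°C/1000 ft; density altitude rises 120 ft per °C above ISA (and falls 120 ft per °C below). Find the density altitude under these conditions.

ISA temperature at 6000 ft = 15 − 2 × (6000/1000) = 3°C.
ISA deviation = 38 − 3 = +35°C.
Density altitude = 6000 + 120 × (35) = 6000 + (+4200) = 10200 ft.

10200 ft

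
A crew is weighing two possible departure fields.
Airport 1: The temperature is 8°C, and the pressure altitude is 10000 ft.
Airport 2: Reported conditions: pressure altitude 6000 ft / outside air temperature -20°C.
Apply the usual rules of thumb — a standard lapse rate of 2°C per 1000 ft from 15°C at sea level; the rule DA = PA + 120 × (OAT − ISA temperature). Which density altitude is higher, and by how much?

Airport 1 by 8320 ft

Airport 1: ISA temp = -5°C, deviation +13°C, DA = 10000 + 120 × 13 = 11560 ft.
Airport 2: ISA temp = 3°C, deviation -23°C, DA = 6000 + 120 × (-23) = 3240 ft.
Airport 1 is higher by 11560 − 3240 = 8320 ft.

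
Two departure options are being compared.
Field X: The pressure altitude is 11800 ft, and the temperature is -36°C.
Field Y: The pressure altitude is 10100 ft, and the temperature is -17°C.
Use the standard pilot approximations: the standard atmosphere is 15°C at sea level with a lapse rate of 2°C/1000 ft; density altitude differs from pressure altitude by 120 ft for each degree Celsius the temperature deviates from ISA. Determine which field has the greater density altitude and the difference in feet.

Field X: ISA temp = -8.6°C, deviation -27.4°C, DA = 11800 + 120 × (-27.4) = 8512 ft.
Field Y: ISA temp = -5.2°C, deviation -11.8°C, DA = 10100 + 120 × (-11.8) = 8684 ft.
Field Y is higher by 8684 − 8512 = 172 ft.

Field Y by 172 ft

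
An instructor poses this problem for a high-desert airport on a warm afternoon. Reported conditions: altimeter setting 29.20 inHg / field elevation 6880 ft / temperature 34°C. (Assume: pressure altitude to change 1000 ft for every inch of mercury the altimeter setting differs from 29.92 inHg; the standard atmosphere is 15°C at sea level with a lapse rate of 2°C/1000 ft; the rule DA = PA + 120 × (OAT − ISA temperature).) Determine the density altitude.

11704 ft

Pressure altitude = 6880 + (29.92 − 29.20) × 1000 = 6880 + (+720) = 7600 ft.
ISA temperature at 7600 ft = 15 − 2 × (7600/1000) = -0.2°C.
ISA deviation = 34 − (-0.2) = +34.2°C.
Density altitude = 7600 + 120 × (34.2) = 11704 ft.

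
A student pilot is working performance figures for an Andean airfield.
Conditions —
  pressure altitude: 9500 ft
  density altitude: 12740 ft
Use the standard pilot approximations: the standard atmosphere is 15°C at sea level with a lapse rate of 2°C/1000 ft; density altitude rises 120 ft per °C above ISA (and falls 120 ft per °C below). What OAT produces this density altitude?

23°C

Density altitude − pressure altitude = 12740 − 9500 = +3240 ft.
At 120 ft/°C that is an ISA deviation of 3240/120 = +27°C.
ISA temperature at 9500 ft = 15 − 2 × (9500/1000) = -4°C.
OAT = ISA + deviation = -4 + (+27) = 23°C.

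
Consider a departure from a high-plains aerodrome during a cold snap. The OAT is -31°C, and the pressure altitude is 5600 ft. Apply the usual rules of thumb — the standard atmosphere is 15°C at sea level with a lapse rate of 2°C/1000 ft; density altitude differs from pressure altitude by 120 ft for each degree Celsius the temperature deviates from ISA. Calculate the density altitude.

ISA temperature at 5600 ft = 15 − 2 × (5600/1000) = 3.8°C.
ISA deviation = -31 − 3.8 = -34.8°C.
Density altitude = 5600 + 120 × (-34.8) = 5600 + (-4176) = 1424 ft.

1424 ft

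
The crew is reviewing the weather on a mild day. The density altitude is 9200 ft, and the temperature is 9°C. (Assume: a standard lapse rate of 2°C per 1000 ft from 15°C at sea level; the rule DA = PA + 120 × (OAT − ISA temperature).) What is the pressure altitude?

DA = PA + 120 × (OAT − (15 − 2·PA/1000)) = PA + 120·OAT − 1800 + 0.24·PA = 1.24·PA + 120·OAT − 1800.
So 1.24·PA = 9200 − 120 × 9 + 1800 = 9920.
PA = 9920 / 1.24 = 8000 ft.

8000 ft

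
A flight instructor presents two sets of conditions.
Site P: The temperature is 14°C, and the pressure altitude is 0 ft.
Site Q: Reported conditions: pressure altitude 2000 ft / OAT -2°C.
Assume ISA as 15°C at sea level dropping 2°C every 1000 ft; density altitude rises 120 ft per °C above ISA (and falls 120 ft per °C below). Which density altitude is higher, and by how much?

Site Q by 560 ft

Site P: ISA temp = 15°C, deviation -1°C, DA = 0 + 120 × (-1) = -120 ft.
Site Q: ISA temp = 11°C, deviation -13°C, DA = 2000 + 120 × (-13) = 440 ft.
Site Q is higher by 440 − (-120) = 560 ft.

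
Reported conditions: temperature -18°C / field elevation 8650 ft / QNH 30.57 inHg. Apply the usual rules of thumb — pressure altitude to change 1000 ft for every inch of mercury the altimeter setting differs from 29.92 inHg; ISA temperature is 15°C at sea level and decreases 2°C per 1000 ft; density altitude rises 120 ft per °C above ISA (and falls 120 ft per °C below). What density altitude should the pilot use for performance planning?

5960 ft

Pressure altitude = 8650 + (29.92 − 30.57) × 1000 = 8650 + (-650) = 8000 ft.
ISA temperature at 8000 ft = 15 − 2 × (8000/1000) = -1°C.
ISA deviation = -18 − (-1) = -17°C.
Density altitude = 8000 + 120 × (-17) = 5960 ft.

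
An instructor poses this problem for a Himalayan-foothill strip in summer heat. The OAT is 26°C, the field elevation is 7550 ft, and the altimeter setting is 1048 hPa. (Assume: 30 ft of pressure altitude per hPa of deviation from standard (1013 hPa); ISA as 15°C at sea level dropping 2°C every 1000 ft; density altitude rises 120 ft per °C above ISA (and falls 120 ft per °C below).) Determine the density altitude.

Pressure altitude = 7550 + (1013 − 1048) × 30 = 7550 + (-1050) = 6500 ft.
ISA temperature at 6500 ft = 15 − 2 × (6500/1000) = 2°C.
ISA deviation = 26 − 2 = +24°C.
Density altitude = 6500 + 120 × (24) = 9380 ft.

9380 ft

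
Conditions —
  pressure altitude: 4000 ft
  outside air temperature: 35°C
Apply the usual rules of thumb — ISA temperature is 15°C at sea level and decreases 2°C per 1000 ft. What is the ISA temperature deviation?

ISA+28°C

ISA temperature at 4000 ft = 15 − 2 × (4000/1000) = 7°C.
Deviation = OAT − ISA = 35 − 7 = +28°C.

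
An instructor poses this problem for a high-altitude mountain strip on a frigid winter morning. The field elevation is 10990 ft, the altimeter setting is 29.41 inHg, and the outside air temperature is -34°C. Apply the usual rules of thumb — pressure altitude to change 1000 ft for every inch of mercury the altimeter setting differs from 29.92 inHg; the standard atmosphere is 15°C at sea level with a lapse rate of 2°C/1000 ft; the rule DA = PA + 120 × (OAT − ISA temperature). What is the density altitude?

8380 ft

Pressure altitude = 10990 + (29.92 − 29.41) × 1000 = 10990 + (+510) = 11500 ft.
ISA temperature at 11500 ft = 15 − 2 × (11500/1000) = -8°C.
ISA deviation = -34 − (-8) = -26°C.
Density altitude = 11500 + 120 × (-26) = 8380 ft.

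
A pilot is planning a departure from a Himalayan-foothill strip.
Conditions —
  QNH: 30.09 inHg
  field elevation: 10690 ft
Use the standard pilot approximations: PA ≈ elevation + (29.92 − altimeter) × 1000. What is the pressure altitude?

10520 ft

Pressure correction = (29.92 − 30.09) × 1000 = -170 ft.
Pressure altitude = 10690 + (-170) = 10520 ft.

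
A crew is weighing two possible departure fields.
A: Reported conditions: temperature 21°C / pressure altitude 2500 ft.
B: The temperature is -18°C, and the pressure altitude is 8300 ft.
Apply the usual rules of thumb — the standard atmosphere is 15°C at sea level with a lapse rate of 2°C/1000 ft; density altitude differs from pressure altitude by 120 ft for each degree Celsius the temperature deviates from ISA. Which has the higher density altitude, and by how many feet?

B by 2512 ft

A: ISA temp = 10°C, deviation +11°C, DA = 2500 + 120 × 11 = 3820 ft.
B: ISA temp = -1.6°C, deviation -16.4°C, DA = 8300 + 120 × (-16.4) = 6332 ft.
B is higher by 6332 − 3820 = 2512 ft.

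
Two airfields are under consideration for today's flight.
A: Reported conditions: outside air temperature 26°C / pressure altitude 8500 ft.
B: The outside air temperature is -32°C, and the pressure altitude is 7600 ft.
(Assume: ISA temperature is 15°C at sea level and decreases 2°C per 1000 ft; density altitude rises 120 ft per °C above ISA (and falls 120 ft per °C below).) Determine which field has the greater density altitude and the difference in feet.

A by 8076 ft

A: ISA temp = -2°C, deviation +28°C, DA = 8500 + 120 × 28 = 11860 ft.
B: ISA temp = -0.2°C, deviation -31.8°C, DA = 7600 + 120 × (-31.8) = 3784 ft.
A is higher by 11860 − 3784 = 8076 ft.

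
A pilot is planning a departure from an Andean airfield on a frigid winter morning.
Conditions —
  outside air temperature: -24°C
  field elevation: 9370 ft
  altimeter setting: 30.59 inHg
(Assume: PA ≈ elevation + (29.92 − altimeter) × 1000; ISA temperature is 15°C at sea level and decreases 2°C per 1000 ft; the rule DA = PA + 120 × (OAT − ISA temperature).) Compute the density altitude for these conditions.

Pressure altitude = 9370 + (29.92 − 30.59) × 1000 = 9370 + (-670) = 8700 ft.
ISA temperature at 8700 ft = 15 − 2 × (8700/1000) = -2.4°C.
ISA deviation = -24 − (-2.4) = -21.6°C.
Density altitude = 8700 + 120 × (-21.6) = 6108 ft.

6108 ft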